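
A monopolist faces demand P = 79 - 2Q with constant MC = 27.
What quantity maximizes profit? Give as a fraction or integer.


TR = P*Q = (79 - 2Q)Q = 79Q - 2Q^2
MR = dTR/dQ = 79 - 4Q
Set MR = MC:
79 - 4Q = 27
52 = 4Q
Q* = 52/4 = 13

13


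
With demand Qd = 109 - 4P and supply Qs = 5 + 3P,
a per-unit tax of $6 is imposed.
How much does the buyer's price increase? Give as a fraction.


With a per-unit tax, the buyer's price increase depends on relative slopes.
Supply slope: d = 3, Demand slope: b = 4
Buyer's price increase = d * tax / (b + d)
= 3 * 6 / (4 + 3)
= 18 / 7 = 18/7

18/7


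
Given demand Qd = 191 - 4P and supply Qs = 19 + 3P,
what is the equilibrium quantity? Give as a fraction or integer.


First find equilibrium price:
191 - 4P = 19 + 3P
P* = 172/7 = 172/7
Then substitute into demand:
Q* = 191 - 4 * 172/7 = 649/7

649/7


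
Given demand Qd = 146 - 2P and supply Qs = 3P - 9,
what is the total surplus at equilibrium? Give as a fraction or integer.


Find equilibrium: 146 - 2P = 3P - 9
146 + 9 = 5P
P* = 155/5 = 31
Q* = 3*31 - 9 = 84
Inverse demand: P = 73 - Q/2, so P_max = 73
Inverse supply: P = 3 + Q/3, so P_min = 3
CS = (1/2) * 84 * (73 - 31) = 1764
PS = (1/2) * 84 * (31 - 3) = 1176
TS = CS + PS = 1764 + 1176 = 2940

2940


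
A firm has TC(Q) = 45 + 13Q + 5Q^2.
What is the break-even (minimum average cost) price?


AC(Q) = 45/Q + 13 + 5Q
To minimize: dAC/dQ = -45/Q^2 + 5 = 0
Q^2 = 45/5 = 9
Q* = 3
Min AC = 45/3 + 13 + 5*3
Min AC = 15 + 13 + 15 = 43

43


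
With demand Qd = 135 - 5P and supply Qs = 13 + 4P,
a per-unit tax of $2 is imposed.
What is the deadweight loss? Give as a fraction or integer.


Pre-tax equilibrium quantity: Q* = 605/9
Post-tax equilibrium quantity: Q_tax = 565/9
Reduction in quantity: Q* - Q_tax = 40/9
DWL = (1/2) * tax * (Q* - Q_tax)
DWL = (1/2) * 2 * 40/9 = 40/9

40/9


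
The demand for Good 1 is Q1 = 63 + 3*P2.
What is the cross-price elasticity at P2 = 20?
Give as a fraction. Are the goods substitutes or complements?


dQ1/dP2 = 3
At P2 = 20: Q1 = 63 + 3*20 = 123
Exy = (dQ1/dP2)(P2/Q1) = 3 * 20 / 123 = 20/41
Since Exy > 0, the goods are substitutes.

20/41 (substitutes)


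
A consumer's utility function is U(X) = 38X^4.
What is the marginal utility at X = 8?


MU = dU/dX = 38*4*X^(4-1)
MU = 152*X^3
At X = 8:
MU = 152 * 8^3
MU = 152 * 512 = 77824

77824


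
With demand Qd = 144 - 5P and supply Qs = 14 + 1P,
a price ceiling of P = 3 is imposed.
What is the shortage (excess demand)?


At P = 3:
Qd = 144 - 5*3 = 129
Qs = 14 + 1*3 = 17
Shortage = Qd - Qs = 129 - 17 = 112

112


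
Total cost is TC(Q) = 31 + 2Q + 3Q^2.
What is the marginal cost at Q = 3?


MC = dTC/dQ = 2 + 2*3*Q
At Q = 3:
MC = 2 + 6*3
MC = 2 + 18 = 20

20


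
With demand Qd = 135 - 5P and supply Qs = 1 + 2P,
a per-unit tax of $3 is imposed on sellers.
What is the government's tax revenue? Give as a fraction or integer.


With tax on sellers, new supply: Qs' = 1 + 2(P - 3)
= 2P - 5
New equilibrium quantity:
Q_new = 35
Tax revenue = tax * Q_new = 3 * 35 = 105

105


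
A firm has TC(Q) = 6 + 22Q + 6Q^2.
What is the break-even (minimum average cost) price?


AC(Q) = 6/Q + 22 + 6Q
To minimize: dAC/dQ = -6/Q^2 + 6 = 0
Q^2 = 6/6 = 1
Q* = 1
Min AC = 6/1 + 22 + 6*1
Min AC = 6 + 22 + 6 = 34

34


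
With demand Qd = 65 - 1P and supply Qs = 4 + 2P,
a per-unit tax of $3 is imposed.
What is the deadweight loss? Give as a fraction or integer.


Pre-tax equilibrium quantity: Q* = 134/3
Post-tax equilibrium quantity: Q_tax = 128/3
Reduction in quantity: Q* - Q_tax = 2
DWL = (1/2) * tax * (Q* - Q_tax)
DWL = (1/2) * 3 * 2 = 3

3


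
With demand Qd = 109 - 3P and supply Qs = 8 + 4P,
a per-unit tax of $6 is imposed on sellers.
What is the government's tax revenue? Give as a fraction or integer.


With tax on sellers, new supply: Qs' = 8 + 4(P - 6)
= 4P - 16
New equilibrium quantity:
Q_new = 388/7
Tax revenue = tax * Q_new = 6 * 388/7 = 2328/7

2328/7


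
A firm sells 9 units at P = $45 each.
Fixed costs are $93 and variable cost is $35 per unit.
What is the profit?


Total Revenue = P * Q = 45 * 9 = $405
Total Cost = FC + VC*Q = 93 + 35*9 = $408
Profit = TR - TC = 405 - 408 = $-3

$-3


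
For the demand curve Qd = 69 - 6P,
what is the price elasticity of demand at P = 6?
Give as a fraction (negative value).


dQ/dP = -6
At P = 6: Q = 69 - 6*6 = 33
E = (dQ/dP)(P/Q) = (-6)(6/33) = -12/11

-12/11


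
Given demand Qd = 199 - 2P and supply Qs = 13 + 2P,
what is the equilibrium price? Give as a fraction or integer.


At equilibrium, Qd = Qs.
199 - 2P = 13 + 2P
199 - 13 = 2P + 2P
186 = 4P
P* = 186/4 = 93/2

93/2


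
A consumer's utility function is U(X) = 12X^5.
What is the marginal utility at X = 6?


MU = dU/dX = 12*5*X^(5-1)
MU = 60*X^4
At X = 6:
MU = 60 * 6^4
MU = 60 * 1296 = 77760

77760


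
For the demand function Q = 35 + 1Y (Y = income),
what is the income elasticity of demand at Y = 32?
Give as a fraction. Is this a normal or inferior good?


dQ/dY = 1
At Y = 32: Q = 35 + 1*32 = 67
Ey = (dQ/dY)(Y/Q) = 1 * 32 / 67 = 32/67
Since Ey > 0, this is a normal good.

32/67 (normal good)


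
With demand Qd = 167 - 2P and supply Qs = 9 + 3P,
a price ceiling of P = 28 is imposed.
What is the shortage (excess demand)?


At P = 28:
Qd = 167 - 2*28 = 111
Qs = 9 + 3*28 = 93
Shortage = Qd - Qs = 111 - 93 = 18

18


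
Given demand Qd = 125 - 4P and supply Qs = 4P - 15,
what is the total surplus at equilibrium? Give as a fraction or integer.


Find equilibrium: 125 - 4P = 4P - 15
125 + 15 = 8P
P* = 140/8 = 35/2
Q* = 4*35/2 - 15 = 55
Inverse demand: P = 125/4 - Q/4, so P_max = 125/4
Inverse supply: P = 15/4 + Q/4, so P_min = 15/4
CS = (1/2) * 55 * (125/4 - 35/2) = 3025/8
PS = (1/2) * 55 * (35/2 - 15/4) = 3025/8
TS = CS + PS = 3025/8 + 3025/8 = 3025/4

3025/4


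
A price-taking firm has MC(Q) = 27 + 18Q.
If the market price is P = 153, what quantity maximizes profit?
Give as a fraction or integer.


In perfect competition, profit is maximized where P = MC.
153 = 27 + 18Q
126 = 18Q
Q* = 126/18 = 7

7


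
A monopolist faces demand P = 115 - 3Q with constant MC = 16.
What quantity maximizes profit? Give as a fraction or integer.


TR = P*Q = (115 - 3Q)Q = 115Q - 3Q^2
MR = dTR/dQ = 115 - 6Q
Set MR = MC:
115 - 6Q = 16
99 = 6Q
Q* = 99/6 = 33/2

33/2


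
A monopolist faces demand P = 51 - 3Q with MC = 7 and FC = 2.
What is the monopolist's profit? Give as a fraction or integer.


MR = MC: 51 - 6Q = 7
Q* = 22/3
P* = 51 - 3*22/3 = 29
Profit = (P* - MC)*Q* - FC
= (29 - 7)*22/3 - 2
= 22*22/3 - 2
= 484/3 - 2 = 478/3

478/3


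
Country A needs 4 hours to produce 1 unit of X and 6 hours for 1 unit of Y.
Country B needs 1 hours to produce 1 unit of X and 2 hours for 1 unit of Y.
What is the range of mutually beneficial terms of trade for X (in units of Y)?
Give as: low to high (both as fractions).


Opportunity cost of X for Country A = hours_X / hours_Y = 4/6 = 2/3 units of Y
Opportunity cost of X for Country B = hours_X / hours_Y = 1/2 = 1/2 units of Y
Terms of trade must be between the two opportunity costs.
Range: 1/2 to 2/3

1/2 to 2/3


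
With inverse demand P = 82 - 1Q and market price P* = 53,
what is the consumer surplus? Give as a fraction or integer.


Maximum willingness to pay (at Q=0): P_max = 82
Quantity demanded at P* = 53:
Q* = (82 - 53)/1 = 29
CS = (1/2) * Q* * (P_max - P*)
CS = (1/2) * 29 * (82 - 53)
CS = (1/2) * 29 * 29 = 841/2

841/2


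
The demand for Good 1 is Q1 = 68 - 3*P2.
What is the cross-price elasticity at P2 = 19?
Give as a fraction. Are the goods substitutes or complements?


dQ1/dP2 = -3
At P2 = 19: Q1 = 68 - 3*19 = 11
Exy = (dQ1/dP2)(P2/Q1) = -3 * 19 / 11 = -57/11
Since Exy < 0, the goods are complements.

-57/11 (complements)


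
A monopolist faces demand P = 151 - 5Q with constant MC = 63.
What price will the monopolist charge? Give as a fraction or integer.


MR = 151 - 10Q
Set MR = MC: 151 - 10Q = 63
Q* = 44/5
Substitute into demand:
P* = 151 - 5*44/5 = 107

107


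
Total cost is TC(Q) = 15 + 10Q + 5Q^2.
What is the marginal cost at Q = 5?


MC = dTC/dQ = 10 + 2*5*Q
At Q = 5:
MC = 10 + 10*5
MC = 10 + 50 = 60

60


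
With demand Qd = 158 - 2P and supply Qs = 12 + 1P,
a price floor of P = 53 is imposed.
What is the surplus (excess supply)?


At P = 53:
Qd = 158 - 2*53 = 52
Qs = 12 + 1*53 = 65
Surplus = Qs - Qd = 65 - 52 = 13

13


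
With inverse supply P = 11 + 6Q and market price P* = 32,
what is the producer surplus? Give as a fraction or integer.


Minimum supply price (at Q=0): P_min = 11
Quantity supplied at P* = 32:
Q* = (32 - 11)/6 = 7/2
PS = (1/2) * Q* * (P* - P_min)
PS = (1/2) * 7/2 * (32 - 11)
PS = (1/2) * 7/2 * 21 = 147/4

147/4


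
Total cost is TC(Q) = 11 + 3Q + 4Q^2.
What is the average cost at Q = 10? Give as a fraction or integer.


TC(10) = 11 + 3*10 + 4*10^2
TC(10) = 11 + 30 + 400 = 441
AC = TC/Q = 441/10 = 441/10

441/10


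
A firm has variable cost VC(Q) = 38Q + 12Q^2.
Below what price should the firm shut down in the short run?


AVC(Q) = VC(Q)/Q = 38 + 12Q
AVC is increasing in Q, so minimum AVC is at Q -> 0+.
Min AVC = 38
The firm should shut down if P < 38.

38


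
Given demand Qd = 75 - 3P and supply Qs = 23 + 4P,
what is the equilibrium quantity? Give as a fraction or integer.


First find equilibrium price:
75 - 3P = 23 + 4P
P* = 52/7 = 52/7
Then substitute into demand:
Q* = 75 - 3 * 52/7 = 369/7

369/7


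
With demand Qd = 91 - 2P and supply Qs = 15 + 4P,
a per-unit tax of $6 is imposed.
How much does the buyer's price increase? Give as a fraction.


With a per-unit tax, the buyer's price increase depends on relative slopes.
Supply slope: d = 4, Demand slope: b = 2
Buyer's price increase = d * tax / (b + d)
= 4 * 6 / (2 + 4)
= 24 / 6 = 4

4


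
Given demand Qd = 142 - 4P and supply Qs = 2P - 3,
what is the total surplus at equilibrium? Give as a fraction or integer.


Find equilibrium: 142 - 4P = 2P - 3
142 + 3 = 6P
P* = 145/6 = 145/6
Q* = 2*145/6 - 3 = 136/3
Inverse demand: P = 71/2 - Q/4, so P_max = 71/2
Inverse supply: P = 3/2 + Q/2, so P_min = 3/2
CS = (1/2) * 136/3 * (71/2 - 145/6) = 2312/9
PS = (1/2) * 136/3 * (145/6 - 3/2) = 4624/9
TS = CS + PS = 2312/9 + 4624/9 = 2312/3

2312/3


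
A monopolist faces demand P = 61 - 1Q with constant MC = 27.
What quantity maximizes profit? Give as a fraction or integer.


TR = P*Q = (61 - 1Q)Q = 61Q - 1Q^2
MR = dTR/dQ = 61 - 2Q
Set MR = MC:
61 - 2Q = 27
34 = 2Q
Q* = 34/2 = 17

17


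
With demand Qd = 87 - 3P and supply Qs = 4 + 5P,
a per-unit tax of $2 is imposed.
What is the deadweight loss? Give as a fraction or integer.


Pre-tax equilibrium quantity: Q* = 447/8
Post-tax equilibrium quantity: Q_tax = 417/8
Reduction in quantity: Q* - Q_tax = 15/4
DWL = (1/2) * tax * (Q* - Q_tax)
DWL = (1/2) * 2 * 15/4 = 15/4

15/4


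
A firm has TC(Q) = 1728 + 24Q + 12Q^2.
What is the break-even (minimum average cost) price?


AC(Q) = 1728/Q + 24 + 12Q
To minimize: dAC/dQ = -1728/Q^2 + 12 = 0
Q^2 = 1728/12 = 144
Q* = 12
Min AC = 1728/12 + 24 + 12*12
Min AC = 144 + 24 + 144 = 312

312


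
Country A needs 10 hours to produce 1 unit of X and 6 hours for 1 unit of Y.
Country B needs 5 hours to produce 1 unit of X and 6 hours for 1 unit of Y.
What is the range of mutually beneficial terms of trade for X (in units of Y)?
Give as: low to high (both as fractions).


Opportunity cost of X for Country A = hours_X / hours_Y = 10/6 = 5/3 units of Y
Opportunity cost of X for Country B = hours_X / hours_Y = 5/6 = 5/6 units of Y
Terms of trade must be between the two opportunity costs.
Range: 5/6 to 5/3

5/6 to 5/3


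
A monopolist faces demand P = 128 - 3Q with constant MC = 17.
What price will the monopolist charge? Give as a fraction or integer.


MR = 128 - 6Q
Set MR = MC: 128 - 6Q = 17
Q* = 37/2
Substitute into demand:
P* = 128 - 3*37/2 = 145/2

145/2


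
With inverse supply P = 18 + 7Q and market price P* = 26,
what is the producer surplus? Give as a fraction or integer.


Minimum supply price (at Q=0): P_min = 18
Quantity supplied at P* = 26:
Q* = (26 - 18)/7 = 8/7
PS = (1/2) * Q* * (P* - P_min)
PS = (1/2) * 8/7 * (26 - 18)
PS = (1/2) * 8/7 * 8 = 32/7

32/7


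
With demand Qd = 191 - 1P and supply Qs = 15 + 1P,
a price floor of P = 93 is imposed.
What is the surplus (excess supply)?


At P = 93:
Qd = 191 - 1*93 = 98
Qs = 15 + 1*93 = 108
Surplus = Qs - Qd = 108 - 98 = 10

10


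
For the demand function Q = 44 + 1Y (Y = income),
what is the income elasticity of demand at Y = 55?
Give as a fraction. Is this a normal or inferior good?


dQ/dY = 1
At Y = 55: Q = 44 + 1*55 = 99
Ey = (dQ/dY)(Y/Q) = 1 * 55 / 99 = 5/9
Since Ey > 0, this is a normal good.

5/9 (normal good)


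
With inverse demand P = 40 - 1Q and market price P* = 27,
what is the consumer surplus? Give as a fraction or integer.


Maximum willingness to pay (at Q=0): P_max = 40
Quantity demanded at P* = 27:
Q* = (40 - 27)/1 = 13
CS = (1/2) * Q* * (P_max - P*)
CS = (1/2) * 13 * (40 - 27)
CS = (1/2) * 13 * 13 = 169/2

169/2


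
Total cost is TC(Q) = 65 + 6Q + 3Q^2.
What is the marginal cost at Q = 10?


MC = dTC/dQ = 6 + 2*3*Q
At Q = 10:
MC = 6 + 6*10
MC = 6 + 60 = 66

66


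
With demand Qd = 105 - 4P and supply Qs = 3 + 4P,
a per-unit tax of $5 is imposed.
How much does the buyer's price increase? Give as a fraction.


With a per-unit tax, the buyer's price increase depends on relative slopes.
Supply slope: d = 4, Demand slope: b = 4
Buyer's price increase = d * tax / (b + d)
= 4 * 5 / (4 + 4)
= 20 / 8 = 5/2

5/2


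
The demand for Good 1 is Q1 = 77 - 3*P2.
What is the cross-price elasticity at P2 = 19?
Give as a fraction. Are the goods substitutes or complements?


dQ1/dP2 = -3
At P2 = 19: Q1 = 77 - 3*19 = 20
Exy = (dQ1/dP2)(P2/Q1) = -3 * 19 / 20 = -57/20
Since Exy < 0, the goods are complements.

-57/20 (complements)


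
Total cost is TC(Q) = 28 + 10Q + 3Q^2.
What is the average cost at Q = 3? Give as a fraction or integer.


TC(3) = 28 + 10*3 + 3*3^2
TC(3) = 28 + 30 + 27 = 85
AC = TC/Q = 85/3 = 85/3

85/3


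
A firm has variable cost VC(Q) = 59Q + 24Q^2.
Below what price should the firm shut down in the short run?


AVC(Q) = VC(Q)/Q = 59 + 24Q
AVC is increasing in Q, so minimum AVC is at Q -> 0+.
Min AVC = 59
The firm should shut down if P < 59.

59


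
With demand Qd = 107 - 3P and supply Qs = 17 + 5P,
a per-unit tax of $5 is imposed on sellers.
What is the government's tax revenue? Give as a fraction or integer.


With tax on sellers, new supply: Qs' = 17 + 5(P - 5)
= 5P - 8
New equilibrium quantity:
Q_new = 511/8
Tax revenue = tax * Q_new = 5 * 511/8 = 2555/8

2555/8


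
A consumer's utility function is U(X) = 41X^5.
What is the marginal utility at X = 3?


MU = dU/dX = 41*5*X^(5-1)
MU = 205*X^4
At X = 3:
MU = 205 * 3^4
MU = 205 * 81 = 16605

16605


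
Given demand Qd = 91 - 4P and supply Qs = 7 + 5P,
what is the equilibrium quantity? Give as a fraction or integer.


First find equilibrium price:
91 - 4P = 7 + 5P
P* = 84/9 = 28/3
Then substitute into demand:
Q* = 91 - 4 * 28/3 = 161/3

161/3


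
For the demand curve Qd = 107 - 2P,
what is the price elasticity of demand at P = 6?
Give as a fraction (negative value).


dQ/dP = -2
At P = 6: Q = 107 - 2*6 = 95
E = (dQ/dP)(P/Q) = (-2)(6/95) = -12/95

-12/95


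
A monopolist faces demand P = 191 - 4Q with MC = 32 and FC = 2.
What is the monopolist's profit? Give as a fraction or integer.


MR = MC: 191 - 8Q = 32
Q* = 159/8
P* = 191 - 4*159/8 = 223/2
Profit = (P* - MC)*Q* - FC
= (223/2 - 32)*159/8 - 2
= 159/2*159/8 - 2
= 25281/16 - 2 = 25249/16

25249/16


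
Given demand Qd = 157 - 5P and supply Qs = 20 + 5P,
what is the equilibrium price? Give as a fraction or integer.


At equilibrium, Qd = Qs.
157 - 5P = 20 + 5P
157 - 20 = 5P + 5P
137 = 10P
P* = 137/10 = 137/10

137/10


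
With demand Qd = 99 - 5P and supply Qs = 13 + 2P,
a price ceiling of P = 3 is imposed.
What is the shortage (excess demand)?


At P = 3:
Qd = 99 - 5*3 = 84
Qs = 13 + 2*3 = 19
Shortage = Qd - Qs = 84 - 19 = 65

65


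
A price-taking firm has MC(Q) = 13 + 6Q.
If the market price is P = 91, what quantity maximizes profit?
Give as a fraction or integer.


In perfect competition, profit is maximized where P = MC.
91 = 13 + 6Q
78 = 6Q
Q* = 78/6 = 13

13


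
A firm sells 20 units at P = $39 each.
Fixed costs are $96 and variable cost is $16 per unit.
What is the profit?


Total Revenue = P * Q = 39 * 20 = $780
Total Cost = FC + VC*Q = 96 + 16*20 = $416
Profit = TR - TC = 780 - 416 = $364

$364


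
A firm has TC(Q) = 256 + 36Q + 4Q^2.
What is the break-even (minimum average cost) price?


AC(Q) = 256/Q + 36 + 4Q
To minimize: dAC/dQ = -256/Q^2 + 4 = 0
Q^2 = 256/4 = 64
Q* = 8
Min AC = 256/8 + 36 + 4*8
Min AC = 32 + 36 + 32 = 100

100


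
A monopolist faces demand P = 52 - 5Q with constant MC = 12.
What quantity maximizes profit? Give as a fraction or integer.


TR = P*Q = (52 - 5Q)Q = 52Q - 5Q^2
MR = dTR/dQ = 52 - 10Q
Set MR = MC:
52 - 10Q = 12
40 = 10Q
Q* = 40/10 = 4

4


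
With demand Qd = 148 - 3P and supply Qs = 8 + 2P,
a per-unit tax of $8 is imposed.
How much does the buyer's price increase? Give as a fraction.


With a per-unit tax, the buyer's price increase depends on relative slopes.
Supply slope: d = 2, Demand slope: b = 3
Buyer's price increase = d * tax / (b + d)
= 2 * 8 / (3 + 2)
= 16 / 5 = 16/5

16/5


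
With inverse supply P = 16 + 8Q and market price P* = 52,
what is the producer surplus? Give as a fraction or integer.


Minimum supply price (at Q=0): P_min = 16
Quantity supplied at P* = 52:
Q* = (52 - 16)/8 = 9/2
PS = (1/2) * Q* * (P* - P_min)
PS = (1/2) * 9/2 * (52 - 16)
PS = (1/2) * 9/2 * 36 = 81

81


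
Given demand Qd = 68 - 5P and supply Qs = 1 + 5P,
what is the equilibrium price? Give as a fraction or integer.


At equilibrium, Qd = Qs.
68 - 5P = 1 + 5P
68 - 1 = 5P + 5P
67 = 10P
P* = 67/10 = 67/10

67/10


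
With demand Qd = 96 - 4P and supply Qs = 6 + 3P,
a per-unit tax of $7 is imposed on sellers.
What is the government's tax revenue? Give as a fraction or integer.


With tax on sellers, new supply: Qs' = 6 + 3(P - 7)
= 3P - 15
New equilibrium quantity:
Q_new = 228/7
Tax revenue = tax * Q_new = 7 * 228/7 = 228

228


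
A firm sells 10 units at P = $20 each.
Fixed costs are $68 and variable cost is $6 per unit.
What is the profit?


Total Revenue = P * Q = 20 * 10 = $200
Total Cost = FC + VC*Q = 68 + 6*10 = $128
Profit = TR - TC = 200 - 128 = $72

$72


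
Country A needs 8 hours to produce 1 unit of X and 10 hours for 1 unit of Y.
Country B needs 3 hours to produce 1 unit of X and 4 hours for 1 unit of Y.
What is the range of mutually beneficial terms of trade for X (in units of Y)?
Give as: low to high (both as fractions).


Opportunity cost of X for Country A = hours_X / hours_Y = 8/10 = 4/5 units of Y
Opportunity cost of X for Country B = hours_X / hours_Y = 3/4 = 3/4 units of Y
Terms of trade must be between the two opportunity costs.
Range: 3/4 to 4/5

3/4 to 4/5


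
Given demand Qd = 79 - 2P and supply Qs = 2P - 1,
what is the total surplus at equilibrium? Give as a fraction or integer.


Find equilibrium: 79 - 2P = 2P - 1
79 + 1 = 4P
P* = 80/4 = 20
Q* = 2*20 - 1 = 39
Inverse demand: P = 79/2 - Q/2, so P_max = 79/2
Inverse supply: P = 1/2 + Q/2, so P_min = 1/2
CS = (1/2) * 39 * (79/2 - 20) = 1521/4
PS = (1/2) * 39 * (20 - 1/2) = 1521/4
TS = CS + PS = 1521/4 + 1521/4 = 1521/2

1521/2


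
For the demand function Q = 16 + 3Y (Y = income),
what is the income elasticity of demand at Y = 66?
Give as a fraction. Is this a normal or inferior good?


dQ/dY = 3
At Y = 66: Q = 16 + 3*66 = 214
Ey = (dQ/dY)(Y/Q) = 3 * 66 / 214 = 99/107
Since Ey > 0, this is a normal good.

99/107 (normal good)


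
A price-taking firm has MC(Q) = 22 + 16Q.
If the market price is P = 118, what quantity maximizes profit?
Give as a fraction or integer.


In perfect competition, profit is maximized where P = MC.
118 = 22 + 16Q
96 = 16Q
Q* = 96/16 = 6

6


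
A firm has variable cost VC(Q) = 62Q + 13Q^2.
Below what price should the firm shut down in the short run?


AVC(Q) = VC(Q)/Q = 62 + 13Q
AVC is increasing in Q, so minimum AVC is at Q -> 0+.
Min AVC = 62
The firm should shut down if P < 62.

62


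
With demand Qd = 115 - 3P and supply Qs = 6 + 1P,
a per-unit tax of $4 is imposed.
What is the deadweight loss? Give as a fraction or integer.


Pre-tax equilibrium quantity: Q* = 133/4
Post-tax equilibrium quantity: Q_tax = 121/4
Reduction in quantity: Q* - Q_tax = 3
DWL = (1/2) * tax * (Q* - Q_tax)
DWL = (1/2) * 4 * 3 = 6

6


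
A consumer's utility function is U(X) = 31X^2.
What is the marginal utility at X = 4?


MU = dU/dX = 31*2*X^(2-1)
MU = 62*X^1
At X = 4:
MU = 62 * 4^1
MU = 62 * 4 = 248

248


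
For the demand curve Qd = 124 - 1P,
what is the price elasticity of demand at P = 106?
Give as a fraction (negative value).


dQ/dP = -1
At P = 106: Q = 124 - 1*106 = 18
E = (dQ/dP)(P/Q) = (-1)(106/18) = -53/9

-53/9


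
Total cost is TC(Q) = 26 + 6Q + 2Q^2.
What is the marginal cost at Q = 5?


MC = dTC/dQ = 6 + 2*2*Q
At Q = 5:
MC = 6 + 4*5
MC = 6 + 20 = 26

26


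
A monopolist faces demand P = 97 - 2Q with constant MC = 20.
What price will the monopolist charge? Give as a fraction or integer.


MR = 97 - 4Q
Set MR = MC: 97 - 4Q = 20
Q* = 77/4
Substitute into demand:
P* = 97 - 2*77/4 = 117/2

117/2


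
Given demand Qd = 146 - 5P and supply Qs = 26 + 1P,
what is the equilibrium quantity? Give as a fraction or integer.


First find equilibrium price:
146 - 5P = 26 + 1P
P* = 120/6 = 20
Then substitute into demand:
Q* = 146 - 5 * 20 = 46

46


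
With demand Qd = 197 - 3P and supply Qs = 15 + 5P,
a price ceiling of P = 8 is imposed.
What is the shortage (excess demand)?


At P = 8:
Qd = 197 - 3*8 = 173
Qs = 15 + 5*8 = 55
Shortage = Qd - Qs = 173 - 55 = 118

118


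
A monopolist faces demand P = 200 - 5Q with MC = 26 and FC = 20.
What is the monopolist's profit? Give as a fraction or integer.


MR = MC: 200 - 10Q = 26
Q* = 87/5
P* = 200 - 5*87/5 = 113
Profit = (P* - MC)*Q* - FC
= (113 - 26)*87/5 - 20
= 87*87/5 - 20
= 7569/5 - 20 = 7469/5

7469/5


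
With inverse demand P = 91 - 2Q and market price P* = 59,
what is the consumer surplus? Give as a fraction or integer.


Maximum willingness to pay (at Q=0): P_max = 91
Quantity demanded at P* = 59:
Q* = (91 - 59)/2 = 16
CS = (1/2) * Q* * (P_max - P*)
CS = (1/2) * 16 * (91 - 59)
CS = (1/2) * 16 * 32 = 256

256


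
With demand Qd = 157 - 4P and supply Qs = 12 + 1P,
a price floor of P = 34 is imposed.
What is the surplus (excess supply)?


At P = 34:
Qd = 157 - 4*34 = 21
Qs = 12 + 1*34 = 46
Surplus = Qs - Qd = 46 - 21 = 25

25


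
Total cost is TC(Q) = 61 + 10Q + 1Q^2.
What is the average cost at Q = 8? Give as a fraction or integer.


TC(8) = 61 + 10*8 + 1*8^2
TC(8) = 61 + 80 + 64 = 205
AC = TC/Q = 205/8 = 205/8

205/8


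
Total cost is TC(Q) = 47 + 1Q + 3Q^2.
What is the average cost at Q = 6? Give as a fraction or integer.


TC(6) = 47 + 1*6 + 3*6^2
TC(6) = 47 + 6 + 108 = 161
AC = TC/Q = 161/6 = 161/6

161/6


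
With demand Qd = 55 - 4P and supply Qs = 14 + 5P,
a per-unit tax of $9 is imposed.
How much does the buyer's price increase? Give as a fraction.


With a per-unit tax, the buyer's price increase depends on relative slopes.
Supply slope: d = 5, Demand slope: b = 4
Buyer's price increase = d * tax / (b + d)
= 5 * 9 / (4 + 5)
= 45 / 9 = 5

5


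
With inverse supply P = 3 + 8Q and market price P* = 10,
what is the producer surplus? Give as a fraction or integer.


Minimum supply price (at Q=0): P_min = 3
Quantity supplied at P* = 10:
Q* = (10 - 3)/8 = 7/8
PS = (1/2) * Q* * (P* - P_min)
PS = (1/2) * 7/8 * (10 - 3)
PS = (1/2) * 7/8 * 7 = 49/16

49/16


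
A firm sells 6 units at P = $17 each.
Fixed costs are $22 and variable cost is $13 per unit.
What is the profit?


Total Revenue = P * Q = 17 * 6 = $102
Total Cost = FC + VC*Q = 22 + 13*6 = $100
Profit = TR - TC = 102 - 100 = $2

$2


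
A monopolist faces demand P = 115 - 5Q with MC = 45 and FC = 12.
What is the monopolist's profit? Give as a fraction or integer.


MR = MC: 115 - 10Q = 45
Q* = 7
P* = 115 - 5*7 = 80
Profit = (P* - MC)*Q* - FC
= (80 - 45)*7 - 12
= 35*7 - 12
= 245 - 12 = 233

233


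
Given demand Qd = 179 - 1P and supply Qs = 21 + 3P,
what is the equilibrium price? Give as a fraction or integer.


At equilibrium, Qd = Qs.
179 - 1P = 21 + 3P
179 - 21 = 1P + 3P
158 = 4P
P* = 158/4 = 79/2

79/2


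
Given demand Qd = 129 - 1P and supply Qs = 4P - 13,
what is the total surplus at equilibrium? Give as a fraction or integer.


Find equilibrium: 129 - 1P = 4P - 13
129 + 13 = 5P
P* = 142/5 = 142/5
Q* = 4*142/5 - 13 = 503/5
Inverse demand: P = 129 - Q/1, so P_max = 129
Inverse supply: P = 13/4 + Q/4, so P_min = 13/4
CS = (1/2) * 503/5 * (129 - 142/5) = 253009/50
PS = (1/2) * 503/5 * (142/5 - 13/4) = 253009/200
TS = CS + PS = 253009/50 + 253009/200 = 253009/40

253009/40


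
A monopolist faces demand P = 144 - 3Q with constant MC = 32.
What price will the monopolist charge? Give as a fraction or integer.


MR = 144 - 6Q
Set MR = MC: 144 - 6Q = 32
Q* = 56/3
Substitute into demand:
P* = 144 - 3*56/3 = 88

88


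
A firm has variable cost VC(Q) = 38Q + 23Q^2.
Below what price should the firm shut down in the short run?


AVC(Q) = VC(Q)/Q = 38 + 23Q
AVC is increasing in Q, so minimum AVC is at Q -> 0+.
Min AVC = 38
The firm should shut down if P < 38.

38


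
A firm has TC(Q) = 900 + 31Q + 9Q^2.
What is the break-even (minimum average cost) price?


AC(Q) = 900/Q + 31 + 9Q
To minimize: dAC/dQ = -900/Q^2 + 9 = 0
Q^2 = 900/9 = 100
Q* = 10
Min AC = 900/10 + 31 + 9*10
Min AC = 90 + 31 + 90 = 211

211


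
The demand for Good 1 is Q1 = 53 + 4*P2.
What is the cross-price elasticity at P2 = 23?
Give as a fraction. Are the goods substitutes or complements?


dQ1/dP2 = 4
At P2 = 23: Q1 = 53 + 4*23 = 145
Exy = (dQ1/dP2)(P2/Q1) = 4 * 23 / 145 = 92/145
Since Exy > 0, the goods are substitutes.

92/145 (substitutes)


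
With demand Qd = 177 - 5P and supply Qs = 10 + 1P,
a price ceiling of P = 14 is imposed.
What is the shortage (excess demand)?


At P = 14:
Qd = 177 - 5*14 = 107
Qs = 10 + 1*14 = 24
Shortage = Qd - Qs = 107 - 24 = 83

83


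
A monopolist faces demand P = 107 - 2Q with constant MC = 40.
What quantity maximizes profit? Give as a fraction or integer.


TR = P*Q = (107 - 2Q)Q = 107Q - 2Q^2
MR = dTR/dQ = 107 - 4Q
Set MR = MC:
107 - 4Q = 40
67 = 4Q
Q* = 67/4 = 67/4

67/4


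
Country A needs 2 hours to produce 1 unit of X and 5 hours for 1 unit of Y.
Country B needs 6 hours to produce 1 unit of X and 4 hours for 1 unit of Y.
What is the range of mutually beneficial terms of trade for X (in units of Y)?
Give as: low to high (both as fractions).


Opportunity cost of X for Country A = hours_X / hours_Y = 2/5 = 2/5 units of Y
Opportunity cost of X for Country B = hours_X / hours_Y = 6/4 = 3/2 units of Y
Terms of trade must be between the two opportunity costs.
Range: 2/5 to 3/2

2/5 to 3/2


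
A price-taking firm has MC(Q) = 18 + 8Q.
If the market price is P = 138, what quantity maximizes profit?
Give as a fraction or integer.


In perfect competition, profit is maximized where P = MC.
138 = 18 + 8Q
120 = 8Q
Q* = 120/8 = 15

15


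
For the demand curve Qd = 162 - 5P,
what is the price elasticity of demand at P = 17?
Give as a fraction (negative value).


dQ/dP = -5
At P = 17: Q = 162 - 5*17 = 77
E = (dQ/dP)(P/Q) = (-5)(17/77) = -85/77

-85/77


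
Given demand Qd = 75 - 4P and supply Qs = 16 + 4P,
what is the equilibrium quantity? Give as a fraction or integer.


First find equilibrium price:
75 - 4P = 16 + 4P
P* = 59/8 = 59/8
Then substitute into demand:
Q* = 75 - 4 * 59/8 = 91/2

91/2


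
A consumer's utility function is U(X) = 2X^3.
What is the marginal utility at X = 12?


MU = dU/dX = 2*3*X^(3-1)
MU = 6*X^2
At X = 12:
MU = 6 * 12^2
MU = 6 * 144 = 864

864


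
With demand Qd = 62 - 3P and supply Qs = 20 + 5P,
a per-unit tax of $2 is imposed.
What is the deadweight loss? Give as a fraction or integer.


Pre-tax equilibrium quantity: Q* = 185/4
Post-tax equilibrium quantity: Q_tax = 85/2
Reduction in quantity: Q* - Q_tax = 15/4
DWL = (1/2) * tax * (Q* - Q_tax)
DWL = (1/2) * 2 * 15/4 = 15/4

15/4


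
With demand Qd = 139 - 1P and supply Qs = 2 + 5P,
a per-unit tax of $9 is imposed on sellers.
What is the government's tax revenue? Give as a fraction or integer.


With tax on sellers, new supply: Qs' = 2 + 5(P - 9)
= 5P - 43
New equilibrium quantity:
Q_new = 326/3
Tax revenue = tax * Q_new = 9 * 326/3 = 978

978


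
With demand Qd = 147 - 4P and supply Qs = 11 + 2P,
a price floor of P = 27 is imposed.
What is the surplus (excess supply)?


At P = 27:
Qd = 147 - 4*27 = 39
Qs = 11 + 2*27 = 65
Surplus = Qs - Qd = 65 - 39 = 26

26


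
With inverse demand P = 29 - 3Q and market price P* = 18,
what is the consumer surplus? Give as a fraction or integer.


Maximum willingness to pay (at Q=0): P_max = 29
Quantity demanded at P* = 18:
Q* = (29 - 18)/3 = 11/3
CS = (1/2) * Q* * (P_max - P*)
CS = (1/2) * 11/3 * (29 - 18)
CS = (1/2) * 11/3 * 11 = 121/6

121/6


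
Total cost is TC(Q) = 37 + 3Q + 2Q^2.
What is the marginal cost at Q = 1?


MC = dTC/dQ = 3 + 2*2*Q
At Q = 1:
MC = 3 + 4*1
MC = 3 + 4 = 7

7


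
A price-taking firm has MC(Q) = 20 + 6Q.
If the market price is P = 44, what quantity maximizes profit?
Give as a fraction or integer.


In perfect competition, profit is maximized where P = MC.
44 = 20 + 6Q
24 = 6Q
Q* = 24/6 = 4

4


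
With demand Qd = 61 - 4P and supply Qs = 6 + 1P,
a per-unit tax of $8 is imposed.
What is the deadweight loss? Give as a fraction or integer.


Pre-tax equilibrium quantity: Q* = 17
Post-tax equilibrium quantity: Q_tax = 53/5
Reduction in quantity: Q* - Q_tax = 32/5
DWL = (1/2) * tax * (Q* - Q_tax)
DWL = (1/2) * 8 * 32/5 = 128/5

128/5


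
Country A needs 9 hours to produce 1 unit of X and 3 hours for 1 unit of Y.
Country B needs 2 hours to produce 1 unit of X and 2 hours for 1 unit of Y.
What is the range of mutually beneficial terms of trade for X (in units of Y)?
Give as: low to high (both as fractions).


Opportunity cost of X for Country A = hours_X / hours_Y = 9/3 = 3 units of Y
Opportunity cost of X for Country B = hours_X / hours_Y = 2/2 = 1 units of Y
Terms of trade must be between the two opportunity costs.
Range: 1 to 3

1 to 3


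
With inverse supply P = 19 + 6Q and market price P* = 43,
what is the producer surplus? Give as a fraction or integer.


Minimum supply price (at Q=0): P_min = 19
Quantity supplied at P* = 43:
Q* = (43 - 19)/6 = 4
PS = (1/2) * Q* * (P* - P_min)
PS = (1/2) * 4 * (43 - 19)
PS = (1/2) * 4 * 24 = 48

48


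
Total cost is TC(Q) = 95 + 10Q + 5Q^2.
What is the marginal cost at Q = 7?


MC = dTC/dQ = 10 + 2*5*Q
At Q = 7:
MC = 10 + 10*7
MC = 10 + 70 = 80

80


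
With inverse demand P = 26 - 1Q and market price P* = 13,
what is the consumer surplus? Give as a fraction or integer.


Maximum willingness to pay (at Q=0): P_max = 26
Quantity demanded at P* = 13:
Q* = (26 - 13)/1 = 13
CS = (1/2) * Q* * (P_max - P*)
CS = (1/2) * 13 * (26 - 13)
CS = (1/2) * 13 * 13 = 169/2

169/2


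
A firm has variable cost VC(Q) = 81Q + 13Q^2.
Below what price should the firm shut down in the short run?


AVC(Q) = VC(Q)/Q = 81 + 13Q
AVC is increasing in Q, so minimum AVC is at Q -> 0+.
Min AVC = 81
The firm should shut down if P < 81.

81


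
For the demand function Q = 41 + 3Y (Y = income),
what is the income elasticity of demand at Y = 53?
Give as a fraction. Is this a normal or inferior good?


dQ/dY = 3
At Y = 53: Q = 41 + 3*53 = 200
Ey = (dQ/dY)(Y/Q) = 3 * 53 / 200 = 159/200
Since Ey > 0, this is a normal good.

159/200 (normal good)


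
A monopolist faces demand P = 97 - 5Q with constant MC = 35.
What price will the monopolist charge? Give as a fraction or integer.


MR = 97 - 10Q
Set MR = MC: 97 - 10Q = 35
Q* = 31/5
Substitute into demand:
P* = 97 - 5*31/5 = 66

66


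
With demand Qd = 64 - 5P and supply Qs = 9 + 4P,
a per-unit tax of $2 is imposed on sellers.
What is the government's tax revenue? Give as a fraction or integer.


With tax on sellers, new supply: Qs' = 9 + 4(P - 2)
= 1 + 4P
New equilibrium quantity:
Q_new = 29
Tax revenue = tax * Q_new = 2 * 29 = 58

58


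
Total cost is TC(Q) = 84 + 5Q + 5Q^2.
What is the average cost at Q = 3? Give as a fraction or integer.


TC(3) = 84 + 5*3 + 5*3^2
TC(3) = 84 + 15 + 45 = 144
AC = TC/Q = 144/3 = 48

48


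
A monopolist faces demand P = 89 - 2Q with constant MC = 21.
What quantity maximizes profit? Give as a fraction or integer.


TR = P*Q = (89 - 2Q)Q = 89Q - 2Q^2
MR = dTR/dQ = 89 - 4Q
Set MR = MC:
89 - 4Q = 21
68 = 4Q
Q* = 68/4 = 17

17


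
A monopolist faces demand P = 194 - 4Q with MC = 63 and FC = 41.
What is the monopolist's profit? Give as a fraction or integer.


MR = MC: 194 - 8Q = 63
Q* = 131/8
P* = 194 - 4*131/8 = 257/2
Profit = (P* - MC)*Q* - FC
= (257/2 - 63)*131/8 - 41
= 131/2*131/8 - 41
= 17161/16 - 41 = 16505/16

16505/16


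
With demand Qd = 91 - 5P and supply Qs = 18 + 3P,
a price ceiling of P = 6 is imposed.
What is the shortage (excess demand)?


At P = 6:
Qd = 91 - 5*6 = 61
Qs = 18 + 3*6 = 36
Shortage = Qd - Qs = 61 - 36 = 25

25


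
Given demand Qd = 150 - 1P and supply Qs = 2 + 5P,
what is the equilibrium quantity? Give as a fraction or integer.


First find equilibrium price:
150 - 1P = 2 + 5P
P* = 148/6 = 74/3
Then substitute into demand:
Q* = 150 - 1 * 74/3 = 376/3

376/3


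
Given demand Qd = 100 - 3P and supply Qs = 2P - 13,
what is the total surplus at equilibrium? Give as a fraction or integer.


Find equilibrium: 100 - 3P = 2P - 13
100 + 13 = 5P
P* = 113/5 = 113/5
Q* = 2*113/5 - 13 = 161/5
Inverse demand: P = 100/3 - Q/3, so P_max = 100/3
Inverse supply: P = 13/2 + Q/2, so P_min = 13/2
CS = (1/2) * 161/5 * (100/3 - 113/5) = 25921/150
PS = (1/2) * 161/5 * (113/5 - 13/2) = 25921/100
TS = CS + PS = 25921/150 + 25921/100 = 25921/60

25921/60


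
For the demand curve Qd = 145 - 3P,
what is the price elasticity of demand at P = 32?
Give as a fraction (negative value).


dQ/dP = -3
At P = 32: Q = 145 - 3*32 = 49
E = (dQ/dP)(P/Q) = (-3)(32/49) = -96/49

-96/49


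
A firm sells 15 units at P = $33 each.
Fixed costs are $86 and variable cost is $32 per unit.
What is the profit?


Total Revenue = P * Q = 33 * 15 = $495
Total Cost = FC + VC*Q = 86 + 32*15 = $566
Profit = TR - TC = 495 - 566 = $-71

$-71


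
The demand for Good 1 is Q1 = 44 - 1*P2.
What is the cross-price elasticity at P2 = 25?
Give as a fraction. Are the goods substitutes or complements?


dQ1/dP2 = -1
At P2 = 25: Q1 = 44 - 1*25 = 19
Exy = (dQ1/dP2)(P2/Q1) = -1 * 25 / 19 = -25/19
Since Exy < 0, the goods are complements.

-25/19 (complements)


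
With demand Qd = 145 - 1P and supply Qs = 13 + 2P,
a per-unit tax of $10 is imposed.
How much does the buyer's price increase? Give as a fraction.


With a per-unit tax, the buyer's price increase depends on relative slopes.
Supply slope: d = 2, Demand slope: b = 1
Buyer's price increase = d * tax / (b + d)
= 2 * 10 / (1 + 2)
= 20 / 3 = 20/3

20/3


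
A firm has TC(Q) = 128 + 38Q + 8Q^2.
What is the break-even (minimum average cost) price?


AC(Q) = 128/Q + 38 + 8Q
To minimize: dAC/dQ = -128/Q^2 + 8 = 0
Q^2 = 128/8 = 16
Q* = 4
Min AC = 128/4 + 38 + 8*4
Min AC = 32 + 38 + 32 = 102

102


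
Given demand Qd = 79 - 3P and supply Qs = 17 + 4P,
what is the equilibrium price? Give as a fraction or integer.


At equilibrium, Qd = Qs.
79 - 3P = 17 + 4P
79 - 17 = 3P + 4P
62 = 7P
P* = 62/7 = 62/7

62/7


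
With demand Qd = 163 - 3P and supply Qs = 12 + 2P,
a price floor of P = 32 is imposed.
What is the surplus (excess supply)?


At P = 32:
Qd = 163 - 3*32 = 67
Qs = 12 + 2*32 = 76
Surplus = Qs - Qd = 76 - 67 = 9

9


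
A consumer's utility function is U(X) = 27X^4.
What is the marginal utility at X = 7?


MU = dU/dX = 27*4*X^(4-1)
MU = 108*X^3
At X = 7:
MU = 108 * 7^3
MU = 108 * 343 = 37044

37044


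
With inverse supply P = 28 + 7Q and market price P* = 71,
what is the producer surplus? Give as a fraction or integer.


Minimum supply price (at Q=0): P_min = 28
Quantity supplied at P* = 71:
Q* = (71 - 28)/7 = 43/7
PS = (1/2) * Q* * (P* - P_min)
PS = (1/2) * 43/7 * (71 - 28)
PS = (1/2) * 43/7 * 43 = 1849/14

1849/14


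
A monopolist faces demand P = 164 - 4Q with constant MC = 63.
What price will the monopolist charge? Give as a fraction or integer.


MR = 164 - 8Q
Set MR = MC: 164 - 8Q = 63
Q* = 101/8
Substitute into demand:
P* = 164 - 4*101/8 = 227/2

227/2


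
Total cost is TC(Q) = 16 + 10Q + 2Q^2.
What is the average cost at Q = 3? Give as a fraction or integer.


TC(3) = 16 + 10*3 + 2*3^2
TC(3) = 16 + 30 + 18 = 64
AC = TC/Q = 64/3 = 64/3

64/3


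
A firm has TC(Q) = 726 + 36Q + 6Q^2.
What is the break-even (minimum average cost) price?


AC(Q) = 726/Q + 36 + 6Q
To minimize: dAC/dQ = -726/Q^2 + 6 = 0
Q^2 = 726/6 = 121
Q* = 11
Min AC = 726/11 + 36 + 6*11
Min AC = 66 + 36 + 66 = 168

168


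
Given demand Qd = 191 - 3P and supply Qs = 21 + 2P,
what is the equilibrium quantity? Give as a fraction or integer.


First find equilibrium price:
191 - 3P = 21 + 2P
P* = 170/5 = 34
Then substitute into demand:
Q* = 191 - 3 * 34 = 89

89


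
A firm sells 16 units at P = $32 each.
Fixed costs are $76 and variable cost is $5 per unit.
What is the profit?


Total Revenue = P * Q = 32 * 16 = $512
Total Cost = FC + VC*Q = 76 + 5*16 = $156
Profit = TR - TC = 512 - 156 = $356

$356


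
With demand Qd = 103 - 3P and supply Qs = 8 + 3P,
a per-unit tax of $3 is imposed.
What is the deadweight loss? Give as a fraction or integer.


Pre-tax equilibrium quantity: Q* = 111/2
Post-tax equilibrium quantity: Q_tax = 51
Reduction in quantity: Q* - Q_tax = 9/2
DWL = (1/2) * tax * (Q* - Q_tax)
DWL = (1/2) * 3 * 9/2 = 27/4

27/4


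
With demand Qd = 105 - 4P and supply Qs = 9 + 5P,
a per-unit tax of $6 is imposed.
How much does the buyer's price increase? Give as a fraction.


With a per-unit tax, the buyer's price increase depends on relative slopes.
Supply slope: d = 5, Demand slope: b = 4
Buyer's price increase = d * tax / (b + d)
= 5 * 6 / (4 + 5)
= 30 / 9 = 10/3

10/3


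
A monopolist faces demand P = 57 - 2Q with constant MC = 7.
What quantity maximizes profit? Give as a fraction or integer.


TR = P*Q = (57 - 2Q)Q = 57Q - 2Q^2
MR = dTR/dQ = 57 - 4Q
Set MR = MC:
57 - 4Q = 7
50 = 4Q
Q* = 50/4 = 25/2

25/2


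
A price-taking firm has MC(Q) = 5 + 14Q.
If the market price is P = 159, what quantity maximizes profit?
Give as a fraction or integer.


In perfect competition, profit is maximized where P = MC.
159 = 5 + 14Q
154 = 14Q
Q* = 154/14 = 11

11


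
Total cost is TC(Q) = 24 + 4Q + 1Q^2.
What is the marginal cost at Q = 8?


MC = dTC/dQ = 4 + 2*1*Q
At Q = 8:
MC = 4 + 2*8
MC = 4 + 16 = 20

20


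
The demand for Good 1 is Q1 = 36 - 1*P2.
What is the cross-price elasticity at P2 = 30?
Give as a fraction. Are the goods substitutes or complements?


dQ1/dP2 = -1
At P2 = 30: Q1 = 36 - 1*30 = 6
Exy = (dQ1/dP2)(P2/Q1) = -1 * 30 / 6 = -5
Since Exy < 0, the goods are complements.

-5 (complements)


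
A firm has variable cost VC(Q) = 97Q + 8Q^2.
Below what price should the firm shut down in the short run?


AVC(Q) = VC(Q)/Q = 97 + 8Q
AVC is increasing in Q, so minimum AVC is at Q -> 0+.
Min AVC = 97
The firm should shut down if P < 97.

97


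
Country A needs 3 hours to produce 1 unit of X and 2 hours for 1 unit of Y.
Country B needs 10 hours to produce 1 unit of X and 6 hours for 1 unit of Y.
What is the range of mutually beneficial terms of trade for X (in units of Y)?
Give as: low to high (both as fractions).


Opportunity cost of X for Country A = hours_X / hours_Y = 3/2 = 3/2 units of Y
Opportunity cost of X for Country B = hours_X / hours_Y = 10/6 = 5/3 units of Y
Terms of trade must be between the two opportunity costs.
Range: 3/2 to 5/3

3/2 to 5/3
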